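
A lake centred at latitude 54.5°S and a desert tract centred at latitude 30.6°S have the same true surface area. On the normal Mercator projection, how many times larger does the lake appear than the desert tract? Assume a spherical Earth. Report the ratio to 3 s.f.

Mercator areal scale is sec²φ.
At 54.5°: sec²(54.5°) = 1/0.5807² = 2.965.
At 30.6°: sec²(30.6°) = 1/0.8607² = 1.350.
Ratio = 2.965/1.350 = cos²(30.6°)/cos²(54.5°) ≈ 2.20.

2.20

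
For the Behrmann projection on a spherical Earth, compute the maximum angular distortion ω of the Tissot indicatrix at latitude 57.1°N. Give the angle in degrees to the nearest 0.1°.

51.6°

The Behrmann projection is cylindrical equal-area with φ₀ = 30°. For cylindrical equal-area with standard parallel φ₀, h = cos φ / cos φ₀ and k = cos φ₀ / cos φ, so h·k = 1.
At 57.1°: h = 0.6272, k = 1.594; principal scales a = 1.594, b = 0.6272.
sin(ω/2) = (a − b)/(a + b) = 0.9672/2.222 = 0.4354, so ω = 2 arcsin(0.4354) ≈ 51.6°.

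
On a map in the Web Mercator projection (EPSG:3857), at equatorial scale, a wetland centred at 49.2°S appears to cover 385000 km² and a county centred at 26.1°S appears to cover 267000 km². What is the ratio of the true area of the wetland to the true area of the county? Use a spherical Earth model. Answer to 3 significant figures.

Since Mercator area scale is 1/cos²φ, the true area equals the apparent area multiplied by cos²φ.
True area of wetland: 385000 × cos²(49.2°) = 385000 × 0.4270 = 164400 km².
True area of county: 267000 × cos²(26.1°) = 267000 × 0.8065 = 215300 km².
Ratio = 164400 / 215300 ≈ 0.763.

0.763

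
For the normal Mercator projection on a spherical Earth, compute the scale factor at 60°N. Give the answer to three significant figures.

The Mercator projection is conformal; its linear scale factor is the same in every direction and equals sec φ = 1/cos φ.
k = 1/cos 60° = 1/0.5000 = 2.000.

2.00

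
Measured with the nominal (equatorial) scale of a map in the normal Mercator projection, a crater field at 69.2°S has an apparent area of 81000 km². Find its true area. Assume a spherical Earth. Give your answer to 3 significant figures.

10200 km²

The Mercator projection is conformal; its linear scale factor is the same in every direction and equals sec φ = 1/cos φ.
Areal scale = k² = sec²φ = 1/cos²(69.2°) = 1/0.3551² = 7.930.
True area = apparent / (areal scale) = 81000 / 7.930 ≈ 10200 km².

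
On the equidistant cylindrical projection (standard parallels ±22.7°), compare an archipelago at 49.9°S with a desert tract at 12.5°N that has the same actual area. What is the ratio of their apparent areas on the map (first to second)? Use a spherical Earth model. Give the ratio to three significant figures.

1.52

In the equirectangular projection with standard parallel φ₀ = 22.7° (x = Rλ cos φ₀, y = Rφ), meridians are true-scale (h = 1) and the parallel scale is k = cos φ₀ / cos φ.
Areal scale at 49.9°: h·k = 1.000 × 1.432 = 1.432.
Areal scale at 12.5°: h·k = 1.000 × 0.9449 = 0.9449.
Ratio = 1.432/0.9449 ≈ 1.52.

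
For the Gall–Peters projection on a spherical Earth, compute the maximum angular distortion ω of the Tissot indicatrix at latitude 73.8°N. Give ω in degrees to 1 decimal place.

Gall–Peters is a cylindrical equal-area projection with standard parallels at ±45°. A cylindrical equal-area projection with standard parallel φ₀ has meridian scale h = cos φ / cos φ₀ and parallel scale k = cos φ₀ / cos φ (so areas are preserved, h·k = 1).
At 73.8°: h = 0.3946, k = 2.535; principal scales a = 2.535, b = 0.3946.
sin(ω/2) = (a − b)/(a + b) = 2.140/2.929 = 0.7306, so ω = 2 arcsin(0.7306) ≈ 93.9°.

93.9°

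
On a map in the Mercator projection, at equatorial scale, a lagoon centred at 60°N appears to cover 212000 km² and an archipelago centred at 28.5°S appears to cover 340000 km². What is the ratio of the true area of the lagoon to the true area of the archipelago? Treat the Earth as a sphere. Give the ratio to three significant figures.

Mercator's areal exaggeration is sec²φ; hence true area = (apparent area) · cos²φ.
True area of lagoon: 212000 × cos²(60°) = 212000 × 0.2500 = 53000 km².
True area of archipelago: 340000 × cos²(28.5°) = 340000 × 0.7723 = 262600 km².
Ratio = 53000 / 262600 ≈ 0.202.

0.202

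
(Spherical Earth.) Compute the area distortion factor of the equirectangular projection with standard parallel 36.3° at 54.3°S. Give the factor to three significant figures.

In the equirectangular projection with standard parallel φ₀ = 36.3° (x = Rλ cos φ₀, y = Rφ), meridians are true-scale (h = 1) and the parallel scale is k = cos φ₀ / cos φ.
Areal scale = h·k = 1 × cos φ₀ / cos φ; at 54.3°, h = 1.000, k = 1.381, so h·k = 1.381.

1.38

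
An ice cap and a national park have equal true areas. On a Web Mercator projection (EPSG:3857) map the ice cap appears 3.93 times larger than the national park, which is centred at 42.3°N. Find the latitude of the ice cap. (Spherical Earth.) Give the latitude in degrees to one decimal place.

Mercator areal scale is sec²φ, so apparent-area ratio = sec²φ₁ / sec²φ₂ = cos²φ₂ / cos²φ₁.
cos²φ₂ / cos²φ₁ = 3.93  ⇒  cos φ₁ = cos 42.3° / √3.93 = 0.7396/1.982 = 0.3731.
φ₁ = arccos(0.3731) ≈ 68.1°.

68.1°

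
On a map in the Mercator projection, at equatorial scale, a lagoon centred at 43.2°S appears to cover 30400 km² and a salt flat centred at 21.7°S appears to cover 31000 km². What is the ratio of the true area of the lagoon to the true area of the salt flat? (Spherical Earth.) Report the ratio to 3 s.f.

0.604

On Mercator the areal scale is sec²φ, so true area = apparent × cos²φ.
True area of lagoon: 30400 × cos²(43.2°) = 30400 × 0.5314 = 16150 km².
True area of salt flat: 31000 × cos²(21.7°) = 31000 × 0.8633 = 26760 km².
Ratio = 16150 / 26760 ≈ 0.604.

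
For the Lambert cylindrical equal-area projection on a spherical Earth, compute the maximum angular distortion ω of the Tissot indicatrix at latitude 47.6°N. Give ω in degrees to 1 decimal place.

44.0°

The Lambert cylindrical equal-area projection is the cylindrical equal-area projection with its standard parallel at the equator (φ₀ = 0). For cylindrical equal-area with standard parallel φ₀, h = cos φ / cos φ₀ and k = cos φ₀ / cos φ, so h·k = 1.
At 47.6°: h = 0.6743, k = 1.483; principal scales a = 1.483, b = 0.6743.
sin(ω/2) = (a − b)/(a + b) = 0.8087/2.157 = 0.3749, so ω = 2 arcsin(0.3749) ≈ 44.0°.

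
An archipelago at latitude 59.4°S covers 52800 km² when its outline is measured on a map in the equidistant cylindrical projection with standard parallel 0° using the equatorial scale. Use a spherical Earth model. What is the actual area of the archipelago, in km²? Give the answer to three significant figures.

26900 km²

For the equirectangular projection with φ₀ = 0 (plate carrée), h = 1 along meridians and k = sec φ along parallels.
Areal scale = h·k = 1 × sec φ; at 59.4°, h = 1.000, k = 1.964, so h·k = 1.964.
True area = apparent / (areal scale) = 52800 / 1.964 ≈ 26900 km².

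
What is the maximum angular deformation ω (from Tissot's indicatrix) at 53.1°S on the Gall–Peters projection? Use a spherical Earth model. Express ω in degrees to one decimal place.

The Gall–Peters projection is cylindrical equal-area with φ₀ = 45°. For cylindrical equal-area with standard parallel φ₀, h = cos φ / cos φ₀ and k = cos φ₀ / cos φ, so h·k = 1.
At 53.1°: h = 0.8491, k = 1.178; principal scales a = 1.178, b = 0.8491.
sin(ω/2) = (a − b)/(a + b) = 0.3286/2.027 = 0.1621, so ω = 2 arcsin(0.1621) ≈ 18.7°.

18.7°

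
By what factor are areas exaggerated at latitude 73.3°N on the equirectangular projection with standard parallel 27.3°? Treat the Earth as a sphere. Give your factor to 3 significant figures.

3.09

With standard parallel φ₀ = 27.3°, the equirectangular projection gives x = Rλ cos φ₀, y = Rφ, so h = 1 and k = cos 27.3° / cos φ.
Areal scale = h·k = 1 × cos φ₀ / cos φ; at 73.3°, h = 1.000, k = 3.092, so h·k = 3.092.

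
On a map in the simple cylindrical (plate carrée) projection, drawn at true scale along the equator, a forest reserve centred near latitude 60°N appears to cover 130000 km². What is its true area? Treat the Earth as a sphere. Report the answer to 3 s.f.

65000 km²

For the equirectangular projection with φ₀ = 0 (plate carrée), h = 1 along meridians and k = sec φ along parallels.
Areal scale = h·k = 1 × sec φ; at 60°, h = 1.000, k = 2.000, so h·k = 2.000.
True area = apparent / (areal scale) = 130000 / 2.000 ≈ 65000 km².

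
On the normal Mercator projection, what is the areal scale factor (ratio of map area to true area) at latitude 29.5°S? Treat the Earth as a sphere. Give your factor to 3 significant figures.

The Mercator projection is conformal; its linear scale factor is the same in every direction and equals sec φ = 1/cos φ.
Areal scale = k² = sec²φ = 1/cos²(29.5°) = 1/0.8704² = 1.320.

1.32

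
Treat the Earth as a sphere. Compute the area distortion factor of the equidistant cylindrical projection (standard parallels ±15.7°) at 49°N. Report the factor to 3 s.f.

In the equirectangular projection with standard parallel φ₀ = 15.7° (x = Rλ cos φ₀, y = Rφ), meridians are true-scale (h = 1) and the parallel scale is k = cos φ₀ / cos φ.
Areal scale = h·k = 1 × cos φ₀ / cos φ; at 49°, h = 1.000, k = 1.467, so h·k = 1.467.

1.47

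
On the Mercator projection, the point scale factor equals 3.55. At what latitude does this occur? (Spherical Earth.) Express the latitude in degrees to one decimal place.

73.6°

Mercator scale is k = sec φ = 1/cos φ.
1/cos φ = 3.55  ⇒  cos φ = 0.2817  ⇒  φ = arccos(0.2817) ≈ 73.6°.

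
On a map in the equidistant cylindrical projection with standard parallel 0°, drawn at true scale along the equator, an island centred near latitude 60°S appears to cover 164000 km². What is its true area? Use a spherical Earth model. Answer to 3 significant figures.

In the plate carrée (x = Rλ, y = Rφ), meridians are true-scale (h = 1) and parallels are stretched by k = sec φ.
Areal scale = h·k = 1 × sec φ; at 60°, h = 1.000, k = 2.000, so h·k = 2.000.
True area = apparent / (areal scale) = 164000 / 2.000 ≈ 82000 km².

82000 km²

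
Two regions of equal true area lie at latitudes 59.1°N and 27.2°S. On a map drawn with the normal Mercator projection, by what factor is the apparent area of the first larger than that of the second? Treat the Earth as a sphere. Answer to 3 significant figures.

3.00

Mercator is conformal with k = sec φ, so areal scale = k² = sec²φ.
At 59.1°: sec²(59.1°) = 1/0.5135² = 3.792.
At 27.2°: sec²(27.2°) = 1/0.8894² = 1.264.
Ratio = 3.792/1.264 = cos²(27.2°)/cos²(59.1°) ≈ 3.00.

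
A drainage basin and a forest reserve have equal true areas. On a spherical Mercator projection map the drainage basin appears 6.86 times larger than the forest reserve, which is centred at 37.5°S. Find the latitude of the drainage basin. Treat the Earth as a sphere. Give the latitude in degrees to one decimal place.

Mercator areal scale is sec²φ, so apparent-area ratio = sec²φ₁ / sec²φ₂ = cos²φ₂ / cos²φ₁.
cos²φ₂ / cos²φ₁ = 6.86  ⇒  cos φ₁ = cos 37.5° / √6.86 = 0.7934/2.619 = 0.3029.
φ₁ = arccos(0.3029) ≈ 72.4°.

72.4°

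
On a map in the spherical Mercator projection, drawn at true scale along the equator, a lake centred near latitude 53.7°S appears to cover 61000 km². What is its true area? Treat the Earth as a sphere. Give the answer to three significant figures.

21400 km²

For Mercator, h = k = sec φ (a conformal cylindrical projection has a single point scale, 1/cos φ).
Areal scale = k² = sec²φ = 1/cos²(53.7°) = 1/0.5920² = 2.853.
True area = apparent / (areal scale) = 61000 / 2.853 ≈ 21400 km².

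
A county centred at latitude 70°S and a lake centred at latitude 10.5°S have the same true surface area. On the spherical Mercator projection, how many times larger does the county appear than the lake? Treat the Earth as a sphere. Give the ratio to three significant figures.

Mercator areal scale is sec²φ.
At 70°: sec²(70°) = 1/0.3420² = 8.549.
At 10.5°: sec²(10.5°) = 1/0.9833² = 1.034.
Ratio = 8.549/1.034 = cos²(10.5°)/cos²(70°) ≈ 8.26.

8.26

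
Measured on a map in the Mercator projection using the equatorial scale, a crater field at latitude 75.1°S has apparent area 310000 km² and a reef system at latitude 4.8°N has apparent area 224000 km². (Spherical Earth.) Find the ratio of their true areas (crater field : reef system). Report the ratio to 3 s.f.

Mercator's areal exaggeration is sec²φ; hence true area = (apparent area) · cos²φ.
True area of crater field: 310000 × cos²(75.1°) = 310000 × 0.06612 = 20500 km².
True area of reef system: 224000 × cos²(4.8°) = 224000 × 0.9930 = 222400 km².
Ratio = 20500 / 222400 ≈ 0.0921.

0.0921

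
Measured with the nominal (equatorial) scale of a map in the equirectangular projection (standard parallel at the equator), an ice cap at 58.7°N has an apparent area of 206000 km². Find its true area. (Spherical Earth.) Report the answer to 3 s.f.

In the plate carrée (x = Rλ, y = Rφ), meridians are true-scale (h = 1) and parallels are stretched by k = sec φ.
Areal scale = h·k = 1 × sec φ; at 58.7°, h = 1.000, k = 1.925, so h·k = 1.925.
True area = apparent / (areal scale) = 206000 / 1.925 ≈ 107000 km².

107000 km²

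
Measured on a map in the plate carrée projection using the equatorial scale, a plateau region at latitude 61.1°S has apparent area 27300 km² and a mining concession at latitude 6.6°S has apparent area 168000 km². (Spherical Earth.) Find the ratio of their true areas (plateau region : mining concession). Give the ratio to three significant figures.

0.0791

On the plate carrée, areal scale = h·k = 1 × sec φ, so true area = apparent × cos φ.
True area of plateau region: 27300 × cos(61.1°) = 27300 × 0.4833 = 13190 km².
True area of mining concession: 168000 × cos(6.6°) = 168000 × 0.9934 = 166900 km².
Ratio = 13190 / 166900 ≈ 0.0791.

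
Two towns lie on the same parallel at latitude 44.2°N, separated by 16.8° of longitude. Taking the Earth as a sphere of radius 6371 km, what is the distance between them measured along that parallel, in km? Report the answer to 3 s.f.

Arc length along a parallel = R cos φ · Δλ (with Δλ in radians).
= 6371 × cos 44.2° × (16.8° × π/180) = 6371 × 0.7169 × 0.2932 ≈ 1340 km.

1340 km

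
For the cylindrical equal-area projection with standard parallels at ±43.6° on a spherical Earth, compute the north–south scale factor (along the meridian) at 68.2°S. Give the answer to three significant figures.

0.513

For cylindrical equal-area with standard parallel φ₀, h = cos φ / cos φ₀ and k = cos φ₀ / cos φ, so h·k = 1.
h = cos 68.2° / cos 43.6° = 0.3714/0.7242 = 0.5128.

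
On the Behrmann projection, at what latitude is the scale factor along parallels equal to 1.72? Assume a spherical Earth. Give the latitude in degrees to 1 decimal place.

The Behrmann projection is cylindrical equal-area with φ₀ = 30°. For cylindrical equal-area with standard parallel φ₀, h = cos φ / cos φ₀ and k = cos φ₀ / cos φ, so h·k = 1.
k = cos φ₀ / cos φ = 1.72  ⇒  cos φ = cos 30° / 1.72 = 0.5035.
φ = arccos(0.5035) ≈ 59.8°.

59.8°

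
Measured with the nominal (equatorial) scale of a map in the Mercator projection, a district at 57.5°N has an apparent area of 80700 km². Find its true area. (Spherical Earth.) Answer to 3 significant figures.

For Mercator, h = k = sec φ (a conformal cylindrical projection has a single point scale, 1/cos φ).
Areal scale = k² = sec²φ = 1/cos²(57.5°) = 1/0.5373² = 3.464.
True area = apparent / (areal scale) = 80700 / 3.464 ≈ 23300 km².

23300 km²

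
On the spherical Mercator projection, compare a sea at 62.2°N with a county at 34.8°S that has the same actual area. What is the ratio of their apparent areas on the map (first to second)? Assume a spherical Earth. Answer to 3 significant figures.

3.10

Mercator areal scale is sec²φ.
At 62.2°: sec²(62.2°) = 1/0.4664² = 4.597.
At 34.8°: sec²(34.8°) = 1/0.8211² = 1.483.
Ratio = 4.597/1.483 = cos²(34.8°)/cos²(62.2°) ≈ 3.10.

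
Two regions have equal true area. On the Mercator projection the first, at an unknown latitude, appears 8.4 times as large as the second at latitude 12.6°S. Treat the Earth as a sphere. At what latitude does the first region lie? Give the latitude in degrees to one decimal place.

70.3°

Mercator areal scale is sec²φ, so apparent-area ratio = sec²φ₁ / sec²φ₂ = cos²φ₂ / cos²φ₁.
cos²φ₂ / cos²φ₁ = 8.4  ⇒  cos φ₁ = cos 12.6° / √8.4 = 0.9759/2.898 = 0.3367.
φ₁ = arccos(0.3367) ≈ 70.3°.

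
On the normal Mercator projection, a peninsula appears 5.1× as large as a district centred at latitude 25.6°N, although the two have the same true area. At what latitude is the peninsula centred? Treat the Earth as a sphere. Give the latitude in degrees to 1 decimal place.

66.5°

For equal true areas on Mercator, apparent areas scale as sec²φ, so the ratio is cos²φ₂ / cos²φ₁.
cos²φ₂ / cos²φ₁ = 5.1  ⇒  cos φ₁ = cos 25.6° / √5.1 = 0.9018/2.258 = 0.3993.
φ₁ = arccos(0.3993) ≈ 66.5°.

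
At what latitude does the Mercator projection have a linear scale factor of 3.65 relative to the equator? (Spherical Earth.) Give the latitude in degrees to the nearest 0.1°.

Mercator scale is k = sec φ = 1/cos φ.
1/cos φ = 3.65  ⇒  cos φ = 0.2740  ⇒  φ = arccos(0.2740) ≈ 74.1°.

74.1°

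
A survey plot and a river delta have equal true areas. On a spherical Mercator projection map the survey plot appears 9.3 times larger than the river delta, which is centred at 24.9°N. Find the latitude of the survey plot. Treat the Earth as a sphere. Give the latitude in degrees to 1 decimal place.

72.7°

Mercator areal scale is sec²φ, so apparent-area ratio = sec²φ₁ / sec²φ₂ = cos²φ₂ / cos²φ₁.
cos²φ₂ / cos²φ₁ = 9.3  ⇒  cos φ₁ = cos 24.9° / √9.3 = 0.9070/3.050 = 0.2974.
φ₁ = arccos(0.2974) ≈ 72.7°.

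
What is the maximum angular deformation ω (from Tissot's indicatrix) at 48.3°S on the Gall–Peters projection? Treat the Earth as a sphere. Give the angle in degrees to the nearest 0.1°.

7.0°

The Gall–Peters projection is cylindrical equal-area with φ₀ = 45°. For cylindrical equal-area with standard parallel φ₀, h = cos φ / cos φ₀ and k = cos φ₀ / cos φ, so h·k = 1.
At 48.3°: h = 0.9408, k = 1.063; principal scales a = 1.063, b = 0.9408.
sin(ω/2) = (a − b)/(a + b) = 0.1222/2.004 = 0.06097, so ω = 2 arcsin(0.06097) ≈ 7.0°.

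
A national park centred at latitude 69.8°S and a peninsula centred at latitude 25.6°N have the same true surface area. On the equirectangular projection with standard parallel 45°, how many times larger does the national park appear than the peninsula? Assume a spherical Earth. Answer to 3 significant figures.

2.61

With standard parallel φ₀ = 45°, the equirectangular projection gives x = Rλ cos φ₀, y = Rφ, so h = 1 and k = cos 45° / cos φ.
Areal scale at 69.8°: h·k = 1.000 × 2.048 = 2.048.
Areal scale at 25.6°: h·k = 1.000 × 0.7841 = 0.7841.
Ratio = 2.048/0.7841 ≈ 2.61.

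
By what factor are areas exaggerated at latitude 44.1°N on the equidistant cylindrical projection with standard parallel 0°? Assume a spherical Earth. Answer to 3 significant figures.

For the equirectangular projection with φ₀ = 0 (plate carrée), h = 1 along meridians and k = sec φ along parallels.
Areal scale = h·k = 1 × sec φ; at 44.1°, h = 1.000, k = 1.393, so h·k = 1.393.

1.39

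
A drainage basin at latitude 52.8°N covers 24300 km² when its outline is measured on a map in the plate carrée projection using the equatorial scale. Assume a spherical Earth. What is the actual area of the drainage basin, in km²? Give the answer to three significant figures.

For the equirectangular projection with φ₀ = 0 (plate carrée), h = 1 along meridians and k = sec φ along parallels.
Areal scale = h·k = 1 × sec φ; at 52.8°, h = 1.000, k = 1.654, so h·k = 1.654.
True area = apparent / (areal scale) = 24300 / 1.654 ≈ 14700 km².

14700 km²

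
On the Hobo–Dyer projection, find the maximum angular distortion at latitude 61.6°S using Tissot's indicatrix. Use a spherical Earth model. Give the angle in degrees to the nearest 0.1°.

Hobo–Dyer is a cylindrical equal-area projection with standard parallels at ±37.5°. For cylindrical equal-area with standard parallel φ₀, h = cos φ / cos φ₀ and k = cos φ₀ / cos φ, so h·k = 1.
At 61.6°: h = 0.5995, k = 1.668; principal scales a = 1.668, b = 0.5995.
sin(ω/2) = (a − b)/(a + b) = 1.069/2.268 = 0.4712, so ω = 2 arcsin(0.4712) ≈ 56.2°.

56.2°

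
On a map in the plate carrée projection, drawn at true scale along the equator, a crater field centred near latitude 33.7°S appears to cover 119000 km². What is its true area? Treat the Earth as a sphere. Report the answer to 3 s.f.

99000 km²

For the equirectangular projection with φ₀ = 0 (plate carrée), h = 1 along meridians and k = sec φ along parallels.
Areal scale = h·k = 1 × sec φ; at 33.7°, h = 1.000, k = 1.202, so h·k = 1.202.
True area = apparent / (areal scale) = 119000 / 1.202 ≈ 99000 km².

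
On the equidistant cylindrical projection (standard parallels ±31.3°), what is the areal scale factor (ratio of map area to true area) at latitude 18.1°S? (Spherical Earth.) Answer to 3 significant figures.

0.899

In the equirectangular projection with standard parallel φ₀ = 31.3° (x = Rλ cos φ₀, y = Rφ), meridians are true-scale (h = 1) and the parallel scale is k = cos φ₀ / cos φ.
Areal scale = h·k = 1 × cos φ₀ / cos φ; at 18.1°, h = 1.000, k = 0.8989, so h·k = 0.8989.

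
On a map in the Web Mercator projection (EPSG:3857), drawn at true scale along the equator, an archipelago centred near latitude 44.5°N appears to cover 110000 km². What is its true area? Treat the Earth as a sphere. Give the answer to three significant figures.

The Mercator projection is conformal; its linear scale factor is the same in every direction and equals sec φ = 1/cos φ.
Areal scale = k² = sec²φ = 1/cos²(44.5°) = 1/0.7133² = 1.966.
True area = apparent / (areal scale) = 110000 / 1.966 ≈ 56000 km².

56000 km²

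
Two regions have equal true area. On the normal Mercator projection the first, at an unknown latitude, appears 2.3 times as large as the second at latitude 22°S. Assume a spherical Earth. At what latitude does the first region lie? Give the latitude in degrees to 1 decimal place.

52.3°

For equal true areas on Mercator, apparent areas scale as sec²φ, so the ratio is cos²φ₂ / cos²φ₁.
cos²φ₂ / cos²φ₁ = 2.3  ⇒  cos φ₁ = cos 22° / √2.3 = 0.9272/1.517 = 0.6114.
φ₁ = arccos(0.6114) ≈ 52.3°.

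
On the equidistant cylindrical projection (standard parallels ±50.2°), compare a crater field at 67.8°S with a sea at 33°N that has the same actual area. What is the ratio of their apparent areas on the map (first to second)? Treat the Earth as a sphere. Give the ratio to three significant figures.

2.22

The equidistant cylindrical projection with φ₀ = 50.2° has h = 1 (meridians true) and k = cos φ₀ / cos φ along parallels.
Areal scale at 67.8°: h·k = 1.000 × 1.694 = 1.694.
Areal scale at 33°: h·k = 1.000 × 0.7632 = 0.7632.
Ratio = 1.694/0.7632 ≈ 2.22.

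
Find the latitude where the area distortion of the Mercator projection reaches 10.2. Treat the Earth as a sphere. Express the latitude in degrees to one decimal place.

Mercator areal scale is sec²φ.
sec²φ = 10.2  ⇒  cos²φ = 0.09804  ⇒  cos φ = 0.3131.
φ = arccos(0.3131) ≈ 71.8°.

71.8°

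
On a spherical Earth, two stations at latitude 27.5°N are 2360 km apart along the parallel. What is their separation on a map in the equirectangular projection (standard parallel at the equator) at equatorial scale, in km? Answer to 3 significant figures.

Plate carrée maps x = Rλ, y = Rφ. The meridian scale is h = 1 and the parallel scale is k = 1/cos φ = sec φ.
Along the parallel, k = sec 27.5° = 1/0.8870 = 1.127.
Map distance = 2360 × 1.127 ≈ 2660 km.

2660 km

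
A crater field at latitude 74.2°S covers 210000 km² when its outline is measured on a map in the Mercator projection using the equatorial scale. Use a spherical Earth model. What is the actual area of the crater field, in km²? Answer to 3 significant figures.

Mercator is conformal, so the point scale is isotropic: h = k = sec φ = 1/cos φ.
Areal scale = k² = sec²φ = 1/cos²(74.2°) = 1/0.2723² = 13.49.
True area = apparent / (areal scale) = 210000 / 13.49 ≈ 15600 km².

15600 km²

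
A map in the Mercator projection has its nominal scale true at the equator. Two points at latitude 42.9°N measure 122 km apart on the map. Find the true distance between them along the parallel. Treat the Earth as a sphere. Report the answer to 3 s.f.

Mercator is conformal, so the point scale is isotropic: h = k = sec φ = 1/cos φ.
Along the parallel at 42.9°, map distances are exaggerated by k = sec 42.9° = 1.365.
True distance = 122 / 1.365 = 122 × cos 42.9° ≈ 89.4 km.

89.4 km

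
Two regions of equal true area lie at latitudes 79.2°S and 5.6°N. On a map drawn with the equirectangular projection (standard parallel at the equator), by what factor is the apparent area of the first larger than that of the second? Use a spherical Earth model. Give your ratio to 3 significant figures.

5.31

Plate carrée maps x = Rλ, y = Rφ. The meridian scale is h = 1 and the parallel scale is k = 1/cos φ = sec φ.
Areal scale at 79.2°: h·k = 1.000 × 5.337 = 5.337.
Areal scale at 5.6°: h·k = 1.000 × 1.005 = 1.005.
Ratio = 5.337/1.005 ≈ 5.31.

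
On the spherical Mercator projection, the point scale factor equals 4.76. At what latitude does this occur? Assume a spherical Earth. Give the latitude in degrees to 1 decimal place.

Mercator scale is k = sec φ = 1/cos φ.
1/cos φ = 4.76  ⇒  cos φ = 0.2101  ⇒  φ = arccos(0.2101) ≈ 77.9°.

77.9°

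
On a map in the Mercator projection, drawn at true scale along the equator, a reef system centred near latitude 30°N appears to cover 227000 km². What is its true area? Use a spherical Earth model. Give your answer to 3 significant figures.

170000 km²

For Mercator, h = k = sec φ (a conformal cylindrical projection has a single point scale, 1/cos φ).
Areal scale = k² = sec²φ = 1/cos²(30°) = 1/0.8660² = 1.333.
True area = apparent / (areal scale) = 227000 / 1.333 ≈ 170000 km².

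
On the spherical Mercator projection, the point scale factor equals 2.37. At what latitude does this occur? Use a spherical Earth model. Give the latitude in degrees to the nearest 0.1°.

65.0°

Mercator scale is k = sec φ = 1/cos φ.
1/cos φ = 2.37  ⇒  cos φ = 0.4219  ⇒  φ = arccos(0.4219) ≈ 65.0°.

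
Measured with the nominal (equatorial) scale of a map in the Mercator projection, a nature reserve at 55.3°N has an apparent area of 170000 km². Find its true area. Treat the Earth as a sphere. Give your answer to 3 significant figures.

55100 km²

For Mercator, h = k = sec φ (a conformal cylindrical projection has a single point scale, 1/cos φ).
Areal scale = k² = sec²φ = 1/cos²(55.3°) = 1/0.5693² = 3.086.
True area = apparent / (areal scale) = 170000 / 3.086 ≈ 55100 km².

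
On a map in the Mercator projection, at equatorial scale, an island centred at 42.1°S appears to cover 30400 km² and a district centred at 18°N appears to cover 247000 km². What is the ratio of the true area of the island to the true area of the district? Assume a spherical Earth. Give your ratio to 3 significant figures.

0.0749

Mercator's areal exaggeration is sec²φ; hence true area = (apparent area) · cos²φ.
True area of island: 30400 × cos²(42.1°) = 30400 × 0.5505 = 16740 km².
True area of district: 247000 × cos²(18°) = 247000 × 0.9045 = 223400 km².
Ratio = 16740 / 223400 ≈ 0.0749.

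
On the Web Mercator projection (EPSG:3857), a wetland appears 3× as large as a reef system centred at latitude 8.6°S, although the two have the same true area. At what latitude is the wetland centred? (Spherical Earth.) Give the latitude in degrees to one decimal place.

Mercator areal scale is sec²φ, so apparent-area ratio = sec²φ₁ / sec²φ₂ = cos²φ₂ / cos²φ₁.
cos²φ₂ / cos²φ₁ = 3  ⇒  cos φ₁ = cos 8.6° / √3 = 0.9888/1.732 = 0.5709.
φ₁ = arccos(0.5709) ≈ 55.2°.

55.2°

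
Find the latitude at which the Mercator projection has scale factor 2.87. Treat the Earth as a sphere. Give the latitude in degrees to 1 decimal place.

69.6°

Mercator scale is k = sec φ = 1/cos φ.
1/cos φ = 2.87  ⇒  cos φ = 0.3484  ⇒  φ = arccos(0.3484) ≈ 69.6°.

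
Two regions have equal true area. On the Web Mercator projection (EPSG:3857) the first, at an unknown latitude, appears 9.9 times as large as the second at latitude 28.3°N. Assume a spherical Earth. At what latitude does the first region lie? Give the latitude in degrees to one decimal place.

73.7°

For equal true areas on Mercator, apparent areas scale as sec²φ, so the ratio is cos²φ₂ / cos²φ₁.
cos²φ₂ / cos²φ₁ = 9.9  ⇒  cos φ₁ = cos 28.3° / √9.9 = 0.8805/3.146 = 0.2798.
φ₁ = arccos(0.2798) ≈ 73.7°.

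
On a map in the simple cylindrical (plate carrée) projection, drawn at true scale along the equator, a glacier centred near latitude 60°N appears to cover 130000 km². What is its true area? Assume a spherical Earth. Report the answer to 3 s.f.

In the plate carrée (x = Rλ, y = Rφ), meridians are true-scale (h = 1) and parallels are stretched by k = sec φ.
Areal scale = h·k = 1 × sec φ; at 60°, h = 1.000, k = 2.000, so h·k = 2.000.
True area = apparent / (areal scale) = 130000 / 2.000 ≈ 65000 km².

65000 km²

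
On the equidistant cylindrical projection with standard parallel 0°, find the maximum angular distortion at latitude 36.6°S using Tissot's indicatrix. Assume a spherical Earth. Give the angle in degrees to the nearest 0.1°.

Plate carrée maps x = Rλ, y = Rφ. The meridian scale is h = 1 and the parallel scale is k = 1/cos φ = sec φ.
At 36.6°: h = 1.000, k = 1.246; principal scales a = 1.246, b = 1.000.
sin(ω/2) = (a − b)/(a + b) = 0.2456/2.246 = 0.1094, so ω = 2 arcsin(0.1094) ≈ 12.6°.

12.6°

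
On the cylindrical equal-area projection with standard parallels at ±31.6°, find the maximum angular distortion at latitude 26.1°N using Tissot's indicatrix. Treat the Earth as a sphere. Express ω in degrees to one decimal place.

6.1°

For cylindrical equal-area with standard parallel φ₀, h = cos φ / cos φ₀ and k = cos φ₀ / cos φ, so h·k = 1.
At 26.1°: h = 1.054, k = 0.9484; principal scales a = 1.054, b = 0.9484.
sin(ω/2) = (a − b)/(a + b) = 0.1059/2.003 = 0.05289, so ω = 2 arcsin(0.05289) ≈ 6.1°.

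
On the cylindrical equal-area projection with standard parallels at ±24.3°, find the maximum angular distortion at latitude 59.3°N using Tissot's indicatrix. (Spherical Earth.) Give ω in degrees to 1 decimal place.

63.0°

A cylindrical equal-area projection with standard parallel φ₀ has meridian scale h = cos φ / cos φ₀ and parallel scale k = cos φ₀ / cos φ (so areas are preserved, h·k = 1).
At 59.3°: h = 0.5602, k = 1.785; principal scales a = 1.785, b = 0.5602.
sin(ω/2) = (a − b)/(a + b) = 1.225/2.345 = 0.5223, so ω = 2 arcsin(0.5223) ≈ 63.0°.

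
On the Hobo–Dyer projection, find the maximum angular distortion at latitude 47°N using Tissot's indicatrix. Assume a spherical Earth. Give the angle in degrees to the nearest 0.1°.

Hobo–Dyer is a cylindrical equal-area projection with standard parallels at ±37.5°. For cylindrical equal-area with standard parallel φ₀, h = cos φ / cos φ₀ and k = cos φ₀ / cos φ, so h·k = 1.
At 47°: h = 0.8596, k = 1.163; principal scales a = 1.163, b = 0.8596.
sin(ω/2) = (a − b)/(a + b) = 0.3036/2.023 = 0.1501, so ω = 2 arcsin(0.1501) ≈ 17.3°.

17.3°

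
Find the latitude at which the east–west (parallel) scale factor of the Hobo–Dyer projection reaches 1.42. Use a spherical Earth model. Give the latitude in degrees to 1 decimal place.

56.0°

The Hobo–Dyer projection is cylindrical equal-area with φ₀ = 37.5°. A cylindrical equal-area projection with standard parallel φ₀ has meridian scale h = cos φ / cos φ₀ and parallel scale k = cos φ₀ / cos φ (so areas are preserved, h·k = 1).
k = cos φ₀ / cos φ = 1.42  ⇒  cos φ = cos 37.5° / 1.42 = 0.5587.
φ = arccos(0.5587) ≈ 56.0°.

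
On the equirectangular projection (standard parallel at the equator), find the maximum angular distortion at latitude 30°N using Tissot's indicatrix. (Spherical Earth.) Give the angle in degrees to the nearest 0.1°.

8.2°

Plate carrée maps x = Rλ, y = Rφ. The meridian scale is h = 1 and the parallel scale is k = 1/cos φ = sec φ.
At 30°: h = 1.000, k = 1.155; principal scales a = 1.155, b = 1.000.
sin(ω/2) = (a − b)/(a + b) = 0.1547/2.155 = 0.07180, so ω = 2 arcsin(0.07180) ≈ 8.2°.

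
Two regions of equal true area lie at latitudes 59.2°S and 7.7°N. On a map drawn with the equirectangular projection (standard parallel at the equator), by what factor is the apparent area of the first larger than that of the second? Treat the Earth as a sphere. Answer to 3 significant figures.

1.94

For the equirectangular projection with φ₀ = 0 (plate carrée), h = 1 along meridians and k = sec φ along parallels.
Areal scale at 59.2°: h·k = 1.000 × 1.953 = 1.953.
Areal scale at 7.7°: h·k = 1.000 × 1.009 = 1.009.
Ratio = 1.953/1.009 ≈ 1.94.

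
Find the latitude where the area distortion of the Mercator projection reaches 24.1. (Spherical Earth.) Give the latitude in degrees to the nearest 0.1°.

Mercator areal scale is sec²φ.
sec²φ = 24.1  ⇒  cos²φ = 0.04149  ⇒  cos φ = 0.2037.
φ = arccos(0.2037) ≈ 78.2°.

78.2°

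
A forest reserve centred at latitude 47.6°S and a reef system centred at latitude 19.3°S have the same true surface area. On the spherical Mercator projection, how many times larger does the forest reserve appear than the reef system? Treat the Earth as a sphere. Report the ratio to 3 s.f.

On Mercator, area is exaggerated by sec²φ = 1/cos²φ.
At 47.6°: sec²(47.6°) = 1/0.6743² = 2.199.
At 19.3°: sec²(19.3°) = 1/0.9438² = 1.123.
Ratio = 2.199/1.123 = cos²(19.3°)/cos²(47.6°) ≈ 1.96.

1.96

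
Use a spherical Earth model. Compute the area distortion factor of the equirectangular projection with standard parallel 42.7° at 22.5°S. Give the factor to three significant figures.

The equidistant cylindrical projection with φ₀ = 42.7° has h = 1 (meridians true) and k = cos φ₀ / cos φ along parallels.
Areal scale = h·k = 1 × cos φ₀ / cos φ; at 22.5°, h = 1.000, k = 0.7955, so h·k = 0.7955.

0.795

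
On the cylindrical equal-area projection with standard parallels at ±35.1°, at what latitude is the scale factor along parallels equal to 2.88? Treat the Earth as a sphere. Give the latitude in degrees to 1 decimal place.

For cylindrical equal-area with standard parallel φ₀, h = cos φ / cos φ₀ and k = cos φ₀ / cos φ, so h·k = 1.
k = cos φ₀ / cos φ = 2.88  ⇒  cos φ = cos 35.1° / 2.88 = 0.2841.
φ = arccos(0.2841) ≈ 73.5°.

73.5°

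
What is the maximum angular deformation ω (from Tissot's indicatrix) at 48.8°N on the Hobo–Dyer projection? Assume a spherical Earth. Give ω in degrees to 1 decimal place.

21.2°

The Hobo–Dyer projection is cylindrical equal-area with φ₀ = 37.5°. For cylindrical equal-area with standard parallel φ₀, h = cos φ / cos φ₀ and k = cos φ₀ / cos φ, so h·k = 1.
At 48.8°: h = 0.8303, k = 1.204; principal scales a = 1.204, b = 0.8303.
sin(ω/2) = (a − b)/(a + b) = 0.3742/2.035 = 0.1839, so ω = 2 arcsin(0.1839) ≈ 21.2°.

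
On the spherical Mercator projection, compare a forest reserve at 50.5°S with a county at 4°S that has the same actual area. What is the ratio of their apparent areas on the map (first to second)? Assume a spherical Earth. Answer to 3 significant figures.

2.46

On Mercator, area is exaggerated by sec²φ = 1/cos²φ.
At 50.5°: sec²(50.5°) = 1/0.6361² = 2.472.
At 4°: sec²(4°) = 1/0.9976² = 1.005.
Ratio = 2.472/1.005 = cos²(4°)/cos²(50.5°) ≈ 2.46.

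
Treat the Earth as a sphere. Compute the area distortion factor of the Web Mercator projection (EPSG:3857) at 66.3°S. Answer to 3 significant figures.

6.19

Mercator is conformal, so the point scale is isotropic: h = k = sec φ = 1/cos φ.
Areal scale = k² = sec²φ = 1/cos²(66.3°) = 1/0.4019² = 6.190.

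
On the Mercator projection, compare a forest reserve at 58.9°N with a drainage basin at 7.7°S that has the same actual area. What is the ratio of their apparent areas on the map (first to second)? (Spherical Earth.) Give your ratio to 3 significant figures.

3.68

On Mercator, area is exaggerated by sec²φ = 1/cos²φ.
At 58.9°: sec²(58.9°) = 1/0.5165² = 3.748.
At 7.7°: sec²(7.7°) = 1/0.9910² = 1.018.
Ratio = 3.748/1.018 = cos²(7.7°)/cos²(58.9°) ≈ 3.68.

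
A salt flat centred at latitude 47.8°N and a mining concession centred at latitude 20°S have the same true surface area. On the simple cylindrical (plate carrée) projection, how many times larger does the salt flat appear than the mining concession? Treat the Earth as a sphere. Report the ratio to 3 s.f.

For the equirectangular projection with φ₀ = 0 (plate carrée), h = 1 along meridians and k = sec φ along parallels.
Areal scale at 47.8°: h·k = 1.000 × 1.489 = 1.489.
Areal scale at 20°: h·k = 1.000 × 1.064 = 1.064.
Ratio = 1.489/1.064 ≈ 1.40.

1.40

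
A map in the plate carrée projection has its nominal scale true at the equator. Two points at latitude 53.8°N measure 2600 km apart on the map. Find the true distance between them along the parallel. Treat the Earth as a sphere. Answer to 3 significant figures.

1540 km

In the plate carrée (x = Rλ, y = Rφ), meridians are true-scale (h = 1) and parallels are stretched by k = sec φ.
Along the parallel at 53.8°, map distances are exaggerated by k = sec 53.8° = 1.693.
True distance = 2600 / 1.693 = 2600 × cos 53.8° ≈ 1540 km.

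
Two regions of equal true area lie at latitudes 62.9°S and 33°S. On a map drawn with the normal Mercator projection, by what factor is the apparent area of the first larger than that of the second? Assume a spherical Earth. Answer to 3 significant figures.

Mercator is conformal with k = sec φ, so areal scale = k² = sec²φ.
At 62.9°: sec²(62.9°) = 1/0.4555² = 4.819.
At 33°: sec²(33°) = 1/0.8387² = 1.422.
Ratio = 4.819/1.422 = cos²(33°)/cos²(62.9°) ≈ 3.39.

3.39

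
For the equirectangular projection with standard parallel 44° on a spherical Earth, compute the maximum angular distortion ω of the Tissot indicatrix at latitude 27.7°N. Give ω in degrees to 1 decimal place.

With standard parallel φ₀ = 44°, the equirectangular projection gives x = Rλ cos φ₀, y = Rφ, so h = 1 and k = cos 44° / cos φ.
At 27.7°: h = 1.000, k = 0.8125; principal scales a = 1.000, b = 0.8125.
sin(ω/2) = (a − b)/(a + b) = 0.1875/1.812 = 0.1035, so ω = 2 arcsin(0.1035) ≈ 11.9°.

11.9°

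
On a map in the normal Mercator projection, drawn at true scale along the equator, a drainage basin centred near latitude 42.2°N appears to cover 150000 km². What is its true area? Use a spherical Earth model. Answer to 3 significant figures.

82300 km²

The Mercator projection is conformal; its linear scale factor is the same in every direction and equals sec φ = 1/cos φ.
Areal scale = k² = sec²φ = 1/cos²(42.2°) = 1/0.7408² = 1.822.
True area = apparent / (areal scale) = 150000 / 1.822 ≈ 82300 km².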